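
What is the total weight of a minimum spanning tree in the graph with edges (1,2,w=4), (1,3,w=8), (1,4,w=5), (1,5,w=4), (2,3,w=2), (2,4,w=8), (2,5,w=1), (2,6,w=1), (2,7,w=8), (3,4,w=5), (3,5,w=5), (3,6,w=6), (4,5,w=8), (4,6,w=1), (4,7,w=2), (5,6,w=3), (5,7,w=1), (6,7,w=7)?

Apply Kruskal's algorithm (sort edges by weight, add if no cycle):

Sorted edges by weight:
  (2,6) w=1
  (2,5) w=1
  (4,6) w=1
  (5,7) w=1
  (2,3) w=2
  (4,7) w=2
  (5,6) w=3
  (1,5) w=4
  (1,2) w=4
  (1,4) w=5
  (3,5) w=5
  (3,4) w=5
  (3,6) w=6
  (6,7) w=7
  (1,3) w=8
  (2,4) w=8
  (2,7) w=8
  (4,5) w=8

Add edge (2,6) w=1 -- no cycle. Running total: 1
Add edge (2,5) w=1 -- no cycle. Running total: 2
Add edge (4,6) w=1 -- no cycle. Running total: 3
Add edge (5,7) w=1 -- no cycle. Running total: 4
Add edge (2,3) w=2 -- no cycle. Running total: 6
Skip edge (4,7) w=2 -- would create cycle
Skip edge (5,6) w=3 -- would create cycle
Add edge (1,5) w=4 -- no cycle. Running total: 10

MST edges: (2,6,w=1), (2,5,w=1), (4,6,w=1), (5,7,w=1), (2,3,w=2), (1,5,w=4)
Total MST weight: 1 + 1 + 1 + 1 + 2 + 4 = 10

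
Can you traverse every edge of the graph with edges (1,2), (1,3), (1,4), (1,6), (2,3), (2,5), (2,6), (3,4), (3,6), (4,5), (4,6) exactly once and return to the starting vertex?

Step 1: Find the degree of each vertex:
  deg(1) = 4
  deg(2) = 4
  deg(3) = 4
  deg(4) = 4
  deg(5) = 2
  deg(6) = 4

Step 2: Count vertices with odd degree:
  All vertices have even degree (0 odd-degree vertices)

Step 3: Apply Euler's theorem:
  - Eulerian circuit exists iff graph is connected and all vertices have even degree
  - Eulerian path exists iff graph is connected and has 0 or 2 odd-degree vertices

Graph is connected with 0 odd-degree vertices.
Both Eulerian circuit and Eulerian path exist.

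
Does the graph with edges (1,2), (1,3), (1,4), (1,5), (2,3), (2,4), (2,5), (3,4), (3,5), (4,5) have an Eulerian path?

Step 1: Find the degree of each vertex:
  deg(1) = 4
  deg(2) = 4
  deg(3) = 4
  deg(4) = 4
  deg(5) = 4

Step 2: Count vertices with odd degree:
  All vertices have even degree (0 odd-degree vertices)

Step 3: Apply Euler's theorem:
  - Eulerian circuit exists iff graph is connected and all vertices have even degree
  - Eulerian path exists iff graph is connected and has 0 or 2 odd-degree vertices

Graph is connected with 0 odd-degree vertices.
Both Eulerian circuit and Eulerian path exist.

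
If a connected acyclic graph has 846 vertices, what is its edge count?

A tree on n vertices always has exactly n - 1 edges.
For n = 846: edges = 846 - 1 = 845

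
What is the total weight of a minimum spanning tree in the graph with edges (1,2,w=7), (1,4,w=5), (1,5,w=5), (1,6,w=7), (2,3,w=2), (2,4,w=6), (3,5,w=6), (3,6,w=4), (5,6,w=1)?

Apply Kruskal's algorithm (sort edges by weight, add if no cycle):

Sorted edges by weight:
  (5,6) w=1
  (2,3) w=2
  (3,6) w=4
  (1,4) w=5
  (1,5) w=5
  (2,4) w=6
  (3,5) w=6
  (1,6) w=7
  (1,2) w=7

Add edge (5,6) w=1 -- no cycle. Running total: 1
Add edge (2,3) w=2 -- no cycle. Running total: 3
Add edge (3,6) w=4 -- no cycle. Running total: 7
Add edge (1,4) w=5 -- no cycle. Running total: 12
Add edge (1,5) w=5 -- no cycle. Running total: 17

MST edges: (5,6,w=1), (2,3,w=2), (3,6,w=4), (1,4,w=5), (1,5,w=5)
Total MST weight: 1 + 2 + 4 + 5 + 5 = 17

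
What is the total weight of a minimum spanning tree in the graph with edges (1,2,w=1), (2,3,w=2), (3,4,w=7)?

Apply Kruskal's algorithm (sort edges by weight, add if no cycle):

Sorted edges by weight:
  (1,2) w=1
  (2,3) w=2
  (3,4) w=7

Add edge (1,2) w=1 -- no cycle. Running total: 1
Add edge (2,3) w=2 -- no cycle. Running total: 3
Add edge (3,4) w=7 -- no cycle. Running total: 10

MST edges: (1,2,w=1), (2,3,w=2), (3,4,w=7)
Total MST weight: 1 + 2 + 7 = 10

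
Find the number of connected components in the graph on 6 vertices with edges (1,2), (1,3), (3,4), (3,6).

Step 1: Build adjacency list from edges:
  1: 2, 3
  2: 1
  3: 1, 4, 6
  4: 3
  5: (none)
  6: 3

Step 2: Run BFS/DFS from vertex 1:
  Visited: {1, 2, 3, 4, 6}
  Reached 5 of 6 vertices

Step 3: Only 5 of 6 vertices reached. Graph is disconnected.
Connected components: {1, 2, 3, 4, 6}, {5}
Number of connected components: 2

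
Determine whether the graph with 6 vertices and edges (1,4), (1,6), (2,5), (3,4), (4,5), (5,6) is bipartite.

Step 1: Attempt 2-coloring using BFS:
  Start at vertex 1, assign color 0
  Color vertex 4 with color 1 (neighbor of 1)
  Color vertex 6 with color 1 (neighbor of 1)
  Color vertex 3 with color 0 (neighbor of 4)
  Color vertex 5 with color 0 (neighbor of 4)
  Color vertex 2 with color 1 (neighbor of 5)

Step 2: 2-coloring succeeded. No conflicts found.
  Set A (color 0): {1, 3, 5}
  Set B (color 1): {2, 4, 6}

The graph is bipartite with partition {1, 3, 5}, {2, 4, 6}.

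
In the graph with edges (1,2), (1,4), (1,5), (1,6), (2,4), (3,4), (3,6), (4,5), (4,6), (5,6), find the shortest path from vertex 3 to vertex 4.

Step 1: Build adjacency list:
  1: 2, 4, 5, 6
  2: 1, 4
  3: 4, 6
  4: 1, 2, 3, 5, 6
  5: 1, 4, 6
  6: 1, 3, 4, 5

Step 2: BFS from vertex 3 to find shortest path to 4:
  vertex 4 reached at distance 1

Step 3: Shortest path: 3 -> 4
Path length: 1 edge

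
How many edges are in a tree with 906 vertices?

A tree on n vertices always has exactly n - 1 edges.
For n = 906: edges = 906 - 1 = 905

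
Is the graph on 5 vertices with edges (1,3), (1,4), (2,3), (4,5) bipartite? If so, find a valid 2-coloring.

Step 1: Attempt 2-coloring using BFS:
  Start at vertex 1, assign color 0
  Color vertex 3 with color 1 (neighbor of 1)
  Color vertex 4 with color 1 (neighbor of 1)
  Color vertex 2 with color 0 (neighbor of 3)
  Color vertex 5 with color 0 (neighbor of 4)

Step 2: 2-coloring succeeded. No conflicts found.
  Set A (color 0): {1, 2, 5}
  Set B (color 1): {3, 4}

The graph is bipartite with partition {1, 2, 5}, {3, 4}.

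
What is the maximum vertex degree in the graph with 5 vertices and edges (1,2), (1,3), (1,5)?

Step 1: Count edges incident to each vertex:
  deg(1) = 3 (neighbors: 2, 3, 5)
  deg(2) = 1 (neighbors: 1)
  deg(3) = 1 (neighbors: 1)
  deg(4) = 0 (neighbors: none)
  deg(5) = 1 (neighbors: 1)

Step 2: Find maximum:
  max(3, 1, 1, 0, 1) = 3 (vertex 1)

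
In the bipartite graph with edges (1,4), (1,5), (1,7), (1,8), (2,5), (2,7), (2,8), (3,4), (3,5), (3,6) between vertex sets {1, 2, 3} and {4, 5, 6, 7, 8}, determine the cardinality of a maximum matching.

Step 1: List the neighbors of each left vertex:
  1: 4, 5, 7, 8
  2: 5, 7, 8
  3: 4, 5, 6

Step 2: Greedily match left vertices, then look for augmenting paths:
  Match 1 -- 4
  Match 2 -- 5
  Match 3 -- 6
  No augmenting path remains.

Step 3: Verify this is maximum:
  Matching size 3 = min(|L|, |R|) = min(3, 5), which is an upper bound, so this matching is maximum.

Maximum matching: {(1,4), (2,5), (3,6)}
Size: 3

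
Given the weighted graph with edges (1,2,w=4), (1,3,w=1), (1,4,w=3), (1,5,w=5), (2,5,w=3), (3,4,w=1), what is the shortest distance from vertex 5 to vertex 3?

Step 1: Build adjacency list with weights:
  1: 2(w=4), 3(w=1), 4(w=3), 5(w=5)
  2: 1(w=4), 5(w=3)
  3: 1(w=1), 4(w=1)
  4: 1(w=3), 3(w=1)
  5: 1(w=5), 2(w=3)

Step 2: Apply Dijkstra's algorithm from vertex 5:
  Visit vertex 5 (distance=0)
    Update dist[1] = 5
    Update dist[2] = 3
  Visit vertex 2 (distance=3)
  Visit vertex 1 (distance=5)
    Update dist[3] = 6
    Update dist[4] = 8
  Visit vertex 3 (distance=6)
    Update dist[4] = 7

Step 3: Shortest path: 5 -> 1 -> 3
Total weight: 5 + 1 = 6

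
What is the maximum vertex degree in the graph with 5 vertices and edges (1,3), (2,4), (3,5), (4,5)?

Step 1: Count edges incident to each vertex:
  deg(1) = 1 (neighbors: 3)
  deg(2) = 1 (neighbors: 4)
  deg(3) = 2 (neighbors: 1, 5)
  deg(4) = 2 (neighbors: 2, 5)
  deg(5) = 2 (neighbors: 3, 4)

Step 2: Find maximum:
  max(1, 1, 2, 2, 2) = 2 (vertex 3)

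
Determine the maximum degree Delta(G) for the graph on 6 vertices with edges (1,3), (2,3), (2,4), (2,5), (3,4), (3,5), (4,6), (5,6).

Step 1: Count edges incident to each vertex:
  deg(1) = 1 (neighbors: 3)
  deg(2) = 3 (neighbors: 3, 4, 5)
  deg(3) = 4 (neighbors: 1, 2, 4, 5)
  deg(4) = 3 (neighbors: 2, 3, 6)
  deg(5) = 3 (neighbors: 2, 3, 6)
  deg(6) = 2 (neighbors: 4, 5)

Step 2: Find maximum:
  max(1, 3, 4, 3, 3, 2) = 4 (vertex 3)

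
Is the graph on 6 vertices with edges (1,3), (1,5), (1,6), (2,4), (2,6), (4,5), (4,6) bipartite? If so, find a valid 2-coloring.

Step 1: Attempt 2-coloring using BFS:
  Start at vertex 1, assign color 0
  Color vertex 3 with color 1 (neighbor of 1)
  Color vertex 5 with color 1 (neighbor of 1)
  Color vertex 6 with color 1 (neighbor of 1)
  Color vertex 4 with color 0 (neighbor of 5)
  Color vertex 2 with color 0 (neighbor of 6)

Step 2: Conflict found! Vertices 4 and 2 are adjacent but have the same color.
This means the graph contains an odd cycle.

The graph is NOT bipartite.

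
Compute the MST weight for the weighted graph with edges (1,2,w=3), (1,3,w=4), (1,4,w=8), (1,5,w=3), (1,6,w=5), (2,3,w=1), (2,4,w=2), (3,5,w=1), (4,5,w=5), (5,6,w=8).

Apply Kruskal's algorithm (sort edges by weight, add if no cycle):

Sorted edges by weight:
  (2,3) w=1
  (3,5) w=1
  (2,4) w=2
  (1,5) w=3
  (1,2) w=3
  (1,3) w=4
  (1,6) w=5
  (4,5) w=5
  (1,4) w=8
  (5,6) w=8

Add edge (2,3) w=1 -- no cycle. Running total: 1
Add edge (3,5) w=1 -- no cycle. Running total: 2
Add edge (2,4) w=2 -- no cycle. Running total: 4
Add edge (1,5) w=3 -- no cycle. Running total: 7
Skip edge (1,2) w=3 -- would create cycle
Skip edge (1,3) w=4 -- would create cycle
Add edge (1,6) w=5 -- no cycle. Running total: 12

MST edges: (2,3,w=1), (3,5,w=1), (2,4,w=2), (1,5,w=3), (1,6,w=5)
Total MST weight: 1 + 1 + 2 + 3 + 5 = 12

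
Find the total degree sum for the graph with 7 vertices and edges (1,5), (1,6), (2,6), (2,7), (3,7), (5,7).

Step 1: Count edges incident to each vertex:
  deg(1) = 2 (neighbors: 5, 6)
  deg(2) = 2 (neighbors: 6, 7)
  deg(3) = 1 (neighbors: 7)
  deg(4) = 0 (neighbors: none)
  deg(5) = 2 (neighbors: 1, 7)
  deg(6) = 2 (neighbors: 1, 2)
  deg(7) = 3 (neighbors: 2, 3, 5)

Step 2: Sum all degrees:
  2 + 2 + 1 + 0 + 2 + 2 + 3 = 12

Verification: sum of degrees = 2 * |E| = 2 * 6 = 12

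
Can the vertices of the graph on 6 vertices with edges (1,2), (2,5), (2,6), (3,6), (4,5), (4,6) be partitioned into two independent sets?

Step 1: Attempt 2-coloring using BFS:
  Start at vertex 1, assign color 0
  Color vertex 2 with color 1 (neighbor of 1)
  Color vertex 5 with color 0 (neighbor of 2)
  Color vertex 6 with color 0 (neighbor of 2)
  Color vertex 4 with color 1 (neighbor of 5)
  Color vertex 3 with color 1 (neighbor of 6)

Step 2: 2-coloring succeeded. No conflicts found.
  Set A (color 0): {1, 5, 6}
  Set B (color 1): {2, 3, 4}

The graph is bipartite with partition {1, 5, 6}, {2, 3, 4}.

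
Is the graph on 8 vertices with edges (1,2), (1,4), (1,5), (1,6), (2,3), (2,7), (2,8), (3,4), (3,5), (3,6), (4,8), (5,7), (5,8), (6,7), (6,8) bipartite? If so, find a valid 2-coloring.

Step 1: Attempt 2-coloring using BFS:
  Start at vertex 1, assign color 0
  Color vertex 2 with color 1 (neighbor of 1)
  Color vertex 4 with color 1 (neighbor of 1)
  Color vertex 5 with color 1 (neighbor of 1)
  Color vertex 6 with color 1 (neighbor of 1)
  Color vertex 3 with color 0 (neighbor of 2)
  Color vertex 7 with color 0 (neighbor of 2)
  Color vertex 8 with color 0 (neighbor of 2)

Step 2: 2-coloring succeeded. No conflicts found.
  Set A (color 0): {1, 3, 7, 8}
  Set B (color 1): {2, 4, 5, 6}

The graph is bipartite with partition {1, 3, 7, 8}, {2, 4, 5, 6}.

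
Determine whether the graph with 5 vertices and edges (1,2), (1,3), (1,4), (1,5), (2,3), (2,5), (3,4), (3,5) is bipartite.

Step 1: Attempt 2-coloring using BFS:
  Start at vertex 1, assign color 0
  Color vertex 2 with color 1 (neighbor of 1)
  Color vertex 3 with color 1 (neighbor of 1)
  Color vertex 4 with color 1 (neighbor of 1)
  Color vertex 5 with color 1 (neighbor of 1)

Step 2: Conflict found! Vertices 2 and 3 are adjacent but have the same color.
This means the graph contains an odd cycle.

The graph is NOT bipartite.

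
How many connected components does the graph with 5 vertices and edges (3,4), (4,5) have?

Step 1: Build adjacency list from edges:
  1: (none)
  2: (none)
  3: 4
  4: 3, 5
  5: 4

Step 2: Run BFS/DFS from vertex 1:
  Visited: {1}
  Reached 1 of 5 vertices

Step 3: Only 1 of 5 vertices reached. Graph is disconnected.
Connected components: {1}, {2}, {3, 4, 5}
Number of connected components: 3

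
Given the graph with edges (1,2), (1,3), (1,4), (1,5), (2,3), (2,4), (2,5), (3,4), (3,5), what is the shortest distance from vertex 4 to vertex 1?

Step 1: Build adjacency list:
  1: 2, 3, 4, 5
  2: 1, 3, 4, 5
  3: 1, 2, 4, 5
  4: 1, 2, 3
  5: 1, 2, 3

Step 2: BFS from vertex 4 to find shortest path to 1:
  vertex 1 reached at distance 1

Step 3: Shortest path: 4 -> 1
Path length: 1 edge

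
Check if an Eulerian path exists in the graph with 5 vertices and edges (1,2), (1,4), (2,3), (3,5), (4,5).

Step 1: Find the degree of each vertex:
  deg(1) = 2
  deg(2) = 2
  deg(3) = 2
  deg(4) = 2
  deg(5) = 2

Step 2: Count vertices with odd degree:
  All vertices have even degree (0 odd-degree vertices)

Step 3: Apply Euler's theorem:
  - Eulerian circuit exists iff graph is connected and all vertices have even degree
  - Eulerian path exists iff graph is connected and has 0 or 2 odd-degree vertices

Graph is connected with 0 odd-degree vertices.
Both Eulerian circuit and Eulerian path exist.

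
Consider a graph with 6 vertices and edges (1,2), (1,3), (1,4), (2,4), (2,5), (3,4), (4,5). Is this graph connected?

Step 1: Build adjacency list from edges:
  1: 2, 3, 4
  2: 1, 4, 5
  3: 1, 4
  4: 1, 2, 3, 5
  5: 2, 4
  6: (none)

Step 2: Run BFS/DFS from vertex 1:
  Visited: {1, 2, 3, 4, 5}
  Reached 5 of 6 vertices

Step 3: Only 5 of 6 vertices reached. Graph is disconnected.
Connected components: {1, 2, 3, 4, 5}, {6}
Answer: No, the graph is not connected (2 components).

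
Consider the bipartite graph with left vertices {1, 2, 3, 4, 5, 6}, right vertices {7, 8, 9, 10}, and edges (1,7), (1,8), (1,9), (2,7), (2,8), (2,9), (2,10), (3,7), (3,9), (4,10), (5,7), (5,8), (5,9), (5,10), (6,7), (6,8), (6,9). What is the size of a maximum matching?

Step 1: List the neighbors of each left vertex:
  1: 7, 8, 9
  2: 7, 8, 9, 10
  3: 7, 9
  4: 10
  5: 7, 8, 9, 10
  6: 7, 8, 9

Step 2: Greedily match left vertices, then look for augmenting paths:
  Match 1 -- 7
  Match 2 -- 8
  Match 3 -- 9
  Match 4 -- 10
  No augmenting path remains.

Step 3: Verify this is maximum:
  Matching size 4 = min(|L|, |R|) = min(6, 4), which is an upper bound, so this matching is maximum.

Maximum matching: {(1,7), (2,8), (3,9), (4,10)}
Size: 4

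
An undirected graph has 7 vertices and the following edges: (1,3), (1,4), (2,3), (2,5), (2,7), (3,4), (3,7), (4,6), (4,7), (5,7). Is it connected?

Step 1: Build adjacency list from edges:
  1: 3, 4
  2: 3, 5, 7
  3: 1, 2, 4, 7
  4: 1, 3, 6, 7
  5: 2, 7
  6: 4
  7: 2, 3, 4, 5

Step 2: Run BFS/DFS from vertex 1:
  Visited: {1, 3, 4, 2, 7, 6, 5}
  Reached 7 of 7 vertices

Step 3: All 7 vertices reached from vertex 1, so the graph is connected.
Answer: Yes, the graph is connected.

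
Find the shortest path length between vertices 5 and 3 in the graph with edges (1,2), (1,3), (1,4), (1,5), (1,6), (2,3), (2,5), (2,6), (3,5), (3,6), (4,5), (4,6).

Step 1: Build adjacency list:
  1: 2, 3, 4, 5, 6
  2: 1, 3, 5, 6
  3: 1, 2, 5, 6
  4: 1, 5, 6
  5: 1, 2, 3, 4
  6: 1, 2, 3, 4

Step 2: BFS from vertex 5 to find shortest path to 3:
  vertex 1 reached at distance 1
  vertex 2 reached at distance 1
  vertex 3 reached at distance 1

Step 3: Shortest path: 5 -> 3
Path length: 1 edge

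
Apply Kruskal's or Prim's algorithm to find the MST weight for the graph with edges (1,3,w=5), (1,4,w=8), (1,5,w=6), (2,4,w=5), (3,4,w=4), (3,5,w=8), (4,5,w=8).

Apply Kruskal's algorithm (sort edges by weight, add if no cycle):

Sorted edges by weight:
  (3,4) w=4
  (1,3) w=5
  (2,4) w=5
  (1,5) w=6
  (1,4) w=8
  (3,5) w=8
  (4,5) w=8

Add edge (3,4) w=4 -- no cycle. Running total: 4
Add edge (1,3) w=5 -- no cycle. Running total: 9
Add edge (2,4) w=5 -- no cycle. Running total: 14
Add edge (1,5) w=6 -- no cycle. Running total: 20

MST edges: (3,4,w=4), (1,3,w=5), (2,4,w=5), (1,5,w=6)
Total MST weight: 4 + 5 + 5 + 6 = 20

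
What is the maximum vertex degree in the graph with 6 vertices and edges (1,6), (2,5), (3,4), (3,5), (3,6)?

Step 1: Count edges incident to each vertex:
  deg(1) = 1 (neighbors: 6)
  deg(2) = 1 (neighbors: 5)
  deg(3) = 3 (neighbors: 4, 5, 6)
  deg(4) = 1 (neighbors: 3)
  deg(5) = 2 (neighbors: 2, 3)
  deg(6) = 2 (neighbors: 1, 3)

Step 2: Find maximum:
  max(1, 1, 3, 1, 2, 2) = 3 (vertex 3)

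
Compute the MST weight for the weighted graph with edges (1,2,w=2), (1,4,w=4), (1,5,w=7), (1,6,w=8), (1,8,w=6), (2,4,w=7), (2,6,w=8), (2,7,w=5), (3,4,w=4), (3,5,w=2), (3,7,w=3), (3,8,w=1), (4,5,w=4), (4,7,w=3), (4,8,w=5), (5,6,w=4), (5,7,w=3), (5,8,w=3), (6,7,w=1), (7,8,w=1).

Apply Kruskal's algorithm (sort edges by weight, add if no cycle):

Sorted edges by weight:
  (3,8) w=1
  (6,7) w=1
  (7,8) w=1
  (1,2) w=2
  (3,5) w=2
  (3,7) w=3
  (4,7) w=3
  (5,7) w=3
  (5,8) w=3
  (1,4) w=4
  (3,4) w=4
  (4,5) w=4
  (5,6) w=4
  (2,7) w=5
  (4,8) w=5
  (1,8) w=6
  (1,5) w=7
  (2,4) w=7
  (1,6) w=8
  (2,6) w=8

Add edge (3,8) w=1 -- no cycle. Running total: 1
Add edge (6,7) w=1 -- no cycle. Running total: 2
Add edge (7,8) w=1 -- no cycle. Running total: 3
Add edge (1,2) w=2 -- no cycle. Running total: 5
Add edge (3,5) w=2 -- no cycle. Running total: 7
Skip edge (3,7) w=3 -- would create cycle
Add edge (4,7) w=3 -- no cycle. Running total: 10
Skip edge (5,7) w=3 -- would create cycle
Skip edge (5,8) w=3 -- would create cycle
Add edge (1,4) w=4 -- no cycle. Running total: 14

MST edges: (3,8,w=1), (6,7,w=1), (7,8,w=1), (1,2,w=2), (3,5,w=2), (4,7,w=3), (1,4,w=4)
Total MST weight: 1 + 1 + 1 + 2 + 2 + 3 + 4 = 14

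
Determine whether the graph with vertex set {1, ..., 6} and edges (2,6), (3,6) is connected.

Step 1: Build adjacency list from edges:
  1: (none)
  2: 6
  3: 6
  4: (none)
  5: (none)
  6: 2, 3

Step 2: Run BFS/DFS from vertex 1:
  Visited: {1}
  Reached 1 of 6 vertices

Step 3: Only 1 of 6 vertices reached. Graph is disconnected.
Connected components: {1}, {2, 3, 6}, {4}, {5}
Answer: No, the graph is not connected (4 components).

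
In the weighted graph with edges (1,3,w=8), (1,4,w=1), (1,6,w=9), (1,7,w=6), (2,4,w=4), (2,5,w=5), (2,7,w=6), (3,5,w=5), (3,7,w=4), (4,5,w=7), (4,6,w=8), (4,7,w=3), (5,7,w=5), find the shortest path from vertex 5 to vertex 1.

Step 1: Build adjacency list with weights:
  1: 3(w=8), 4(w=1), 6(w=9), 7(w=6)
  2: 4(w=4), 5(w=5), 7(w=6)
  3: 1(w=8), 5(w=5), 7(w=4)
  4: 1(w=1), 2(w=4), 5(w=7), 6(w=8), 7(w=3)
  5: 2(w=5), 3(w=5), 4(w=7), 7(w=5)
  6: 1(w=9), 4(w=8)
  7: 1(w=6), 2(w=6), 3(w=4), 4(w=3), 5(w=5)

Step 2: Apply Dijkstra's algorithm from vertex 5:
  Visit vertex 5 (distance=0)
    Update dist[2] = 5
    Update dist[3] = 5
    Update dist[4] = 7
    Update dist[7] = 5
  Visit vertex 2 (distance=5)
  Visit vertex 3 (distance=5)
    Update dist[1] = 13
  Visit vertex 7 (distance=5)
    Update dist[1] = 11
  Visit vertex 4 (distance=7)
    Update dist[1] = 8
    Update dist[6] = 15
  Visit vertex 1 (distance=8)

Step 3: Shortest path: 5 -> 4 -> 1
Total weight: 7 + 1 = 8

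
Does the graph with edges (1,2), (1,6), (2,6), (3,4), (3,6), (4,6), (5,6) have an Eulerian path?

Step 1: Find the degree of each vertex:
  deg(1) = 2
  deg(2) = 2
  deg(3) = 2
  deg(4) = 2
  deg(5) = 1
  deg(6) = 5

Step 2: Count vertices with odd degree:
  Odd-degree vertices: 5, 6 (2 total)

Step 3: Apply Euler's theorem:
  - Eulerian circuit exists iff graph is connected and all vertices have even degree
  - Eulerian path exists iff graph is connected and has 0 or 2 odd-degree vertices

Graph is connected with exactly 2 odd-degree vertices (5, 6).
Eulerian path exists (starting and ending at the odd-degree vertices), but no Eulerian circuit.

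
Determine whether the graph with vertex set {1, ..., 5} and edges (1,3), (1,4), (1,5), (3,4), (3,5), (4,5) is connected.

Step 1: Build adjacency list from edges:
  1: 3, 4, 5
  2: (none)
  3: 1, 4, 5
  4: 1, 3, 5
  5: 1, 3, 4

Step 2: Run BFS/DFS from vertex 1:
  Visited: {1, 3, 4, 5}
  Reached 4 of 5 vertices

Step 3: Only 4 of 5 vertices reached. Graph is disconnected.
Connected components: {1, 3, 4, 5}, {2}
Answer: No, the graph is not connected (2 components).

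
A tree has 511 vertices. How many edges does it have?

A tree on n vertices always has exactly n - 1 edges.
For n = 511: edges = 511 - 1 = 510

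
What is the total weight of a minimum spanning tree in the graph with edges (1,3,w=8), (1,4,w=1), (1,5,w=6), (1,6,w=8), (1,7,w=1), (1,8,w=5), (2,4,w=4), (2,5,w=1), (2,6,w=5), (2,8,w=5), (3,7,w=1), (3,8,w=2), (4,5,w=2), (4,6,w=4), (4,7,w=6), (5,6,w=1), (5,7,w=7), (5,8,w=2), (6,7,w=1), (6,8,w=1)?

Apply Kruskal's algorithm (sort edges by weight, add if no cycle):

Sorted edges by weight:
  (1,7) w=1
  (1,4) w=1
  (2,5) w=1
  (3,7) w=1
  (5,6) w=1
  (6,7) w=1
  (6,8) w=1
  (3,8) w=2
  (4,5) w=2
  (5,8) w=2
  (2,4) w=4
  (4,6) w=4
  (1,8) w=5
  (2,8) w=5
  (2,6) w=5
  (1,5) w=6
  (4,7) w=6
  (5,7) w=7
  (1,3) w=8
  (1,6) w=8

Add edge (1,7) w=1 -- no cycle. Running total: 1
Add edge (1,4) w=1 -- no cycle. Running total: 2
Add edge (2,5) w=1 -- no cycle. Running total: 3
Add edge (3,7) w=1 -- no cycle. Running total: 4
Add edge (5,6) w=1 -- no cycle. Running total: 5
Add edge (6,7) w=1 -- no cycle. Running total: 6
Add edge (6,8) w=1 -- no cycle. Running total: 7

MST edges: (1,7,w=1), (1,4,w=1), (2,5,w=1), (3,7,w=1), (5,6,w=1), (6,7,w=1), (6,8,w=1)
Total MST weight: 1 + 1 + 1 + 1 + 1 + 1 + 1 = 7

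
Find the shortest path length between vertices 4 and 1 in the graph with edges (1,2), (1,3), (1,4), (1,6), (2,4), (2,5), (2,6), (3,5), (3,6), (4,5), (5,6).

Step 1: Build adjacency list:
  1: 2, 3, 4, 6
  2: 1, 4, 5, 6
  3: 1, 5, 6
  4: 1, 2, 5
  5: 2, 3, 4, 6
  6: 1, 2, 3, 5

Step 2: BFS from vertex 4 to find shortest path to 1:
  vertex 1 reached at distance 1

Step 3: Shortest path: 4 -> 1
Path length: 1 edge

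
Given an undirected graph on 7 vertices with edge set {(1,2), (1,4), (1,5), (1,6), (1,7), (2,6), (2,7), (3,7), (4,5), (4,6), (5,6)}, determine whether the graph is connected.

Step 1: Build adjacency list from edges:
  1: 2, 4, 5, 6, 7
  2: 1, 6, 7
  3: 7
  4: 1, 5, 6
  5: 1, 4, 6
  6: 1, 2, 4, 5
  7: 1, 2, 3

Step 2: Run BFS/DFS from vertex 1:
  Visited: {1, 2, 4, 5, 6, 7, 3}
  Reached 7 of 7 vertices

Step 3: All 7 vertices reached from vertex 1, so the graph is connected.
Answer: Yes, the graph is connected.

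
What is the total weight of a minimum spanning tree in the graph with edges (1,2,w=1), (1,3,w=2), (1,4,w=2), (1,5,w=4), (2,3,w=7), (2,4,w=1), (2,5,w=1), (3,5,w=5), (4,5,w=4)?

Apply Kruskal's algorithm (sort edges by weight, add if no cycle):

Sorted edges by weight:
  (1,2) w=1
  (2,4) w=1
  (2,5) w=1
  (1,4) w=2
  (1,3) w=2
  (1,5) w=4
  (4,5) w=4
  (3,5) w=5
  (2,3) w=7

Add edge (1,2) w=1 -- no cycle. Running total: 1
Add edge (2,4) w=1 -- no cycle. Running total: 2
Add edge (2,5) w=1 -- no cycle. Running total: 3
Skip edge (1,4) w=2 -- would create cycle
Add edge (1,3) w=2 -- no cycle. Running total: 5

MST edges: (1,2,w=1), (2,4,w=1), (2,5,w=1), (1,3,w=2)
Total MST weight: 1 + 1 + 1 + 2 = 5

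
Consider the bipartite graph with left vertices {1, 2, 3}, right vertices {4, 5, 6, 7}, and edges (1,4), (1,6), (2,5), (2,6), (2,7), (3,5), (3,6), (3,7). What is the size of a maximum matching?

Step 1: List the neighbors of each left vertex:
  1: 4, 6
  2: 5, 6, 7
  3: 5, 6, 7

Step 2: Greedily match left vertices, then look for augmenting paths:
  Match 1 -- 4
  Match 2 -- 5
  Match 3 -- 6
  No augmenting path remains.

Step 3: Verify this is maximum:
  Matching size 3 = min(|L|, |R|) = min(3, 4), which is an upper bound, so this matching is maximum.

Maximum matching: {(1,4), (2,5), (3,6)}
Size: 3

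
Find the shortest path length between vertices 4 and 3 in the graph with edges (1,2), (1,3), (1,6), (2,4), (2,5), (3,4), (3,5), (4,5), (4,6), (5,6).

Step 1: Build adjacency list:
  1: 2, 3, 6
  2: 1, 4, 5
  3: 1, 4, 5
  4: 2, 3, 5, 6
  5: 2, 3, 4, 6
  6: 1, 4, 5

Step 2: BFS from vertex 4 to find shortest path to 3:
  vertex 2 reached at distance 1
  vertex 3 reached at distance 1

Step 3: Shortest path: 4 -> 3
Path length: 1 edge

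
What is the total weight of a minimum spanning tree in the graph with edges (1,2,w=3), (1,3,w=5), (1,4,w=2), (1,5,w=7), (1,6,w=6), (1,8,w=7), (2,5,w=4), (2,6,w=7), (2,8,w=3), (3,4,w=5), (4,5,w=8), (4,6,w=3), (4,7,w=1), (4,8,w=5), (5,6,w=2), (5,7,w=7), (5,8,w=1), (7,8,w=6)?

Apply Kruskal's algorithm (sort edges by weight, add if no cycle):

Sorted edges by weight:
  (4,7) w=1
  (5,8) w=1
  (1,4) w=2
  (5,6) w=2
  (1,2) w=3
  (2,8) w=3
  (4,6) w=3
  (2,5) w=4
  (1,3) w=5
  (3,4) w=5
  (4,8) w=5
  (1,6) w=6
  (7,8) w=6
  (1,5) w=7
  (1,8) w=7
  (2,6) w=7
  (5,7) w=7
  (4,5) w=8

Add edge (4,7) w=1 -- no cycle. Running total: 1
Add edge (5,8) w=1 -- no cycle. Running total: 2
Add edge (1,4) w=2 -- no cycle. Running total: 4
Add edge (5,6) w=2 -- no cycle. Running total: 6
Add edge (1,2) w=3 -- no cycle. Running total: 9
Add edge (2,8) w=3 -- no cycle. Running total: 12
Skip edge (4,6) w=3 -- would create cycle
Skip edge (2,5) w=4 -- would create cycle
Add edge (1,3) w=5 -- no cycle. Running total: 17

MST edges: (4,7,w=1), (5,8,w=1), (1,4,w=2), (5,6,w=2), (1,2,w=3), (2,8,w=3), (1,3,w=5)
Total MST weight: 1 + 1 + 2 + 2 + 3 + 3 + 5 = 17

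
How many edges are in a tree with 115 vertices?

A tree on n vertices always has exactly n - 1 edges.
For n = 115: edges = 115 - 1 = 114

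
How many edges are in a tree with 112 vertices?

A tree on n vertices always has exactly n - 1 edges.
For n = 112: edges = 112 - 1 = 111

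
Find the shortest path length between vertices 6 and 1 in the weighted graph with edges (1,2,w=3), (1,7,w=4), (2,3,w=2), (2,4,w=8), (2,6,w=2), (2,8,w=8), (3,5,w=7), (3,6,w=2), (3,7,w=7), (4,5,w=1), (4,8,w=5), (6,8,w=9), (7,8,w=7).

Step 1: Build adjacency list with weights:
  1: 2(w=3), 7(w=4)
  2: 1(w=3), 3(w=2), 4(w=8), 6(w=2), 8(w=8)
  3: 2(w=2), 5(w=7), 6(w=2), 7(w=7)
  4: 2(w=8), 5(w=1), 8(w=5)
  5: 3(w=7), 4(w=1)
  6: 2(w=2), 3(w=2), 8(w=9)
  7: 1(w=4), 3(w=7), 8(w=7)
  8: 2(w=8), 4(w=5), 6(w=9), 7(w=7)

Step 2: Apply Dijkstra's algorithm from vertex 6:
  Visit vertex 6 (distance=0)
    Update dist[2] = 2
    Update dist[3] = 2
    Update dist[8] = 9
  Visit vertex 2 (distance=2)
    Update dist[1] = 5
    Update dist[4] = 10
  Visit vertex 3 (distance=2)
    Update dist[5] = 9
    Update dist[7] = 9
  Visit vertex 1 (distance=5)

Step 3: Shortest path: 6 -> 2 -> 1
Total weight: 2 + 3 = 5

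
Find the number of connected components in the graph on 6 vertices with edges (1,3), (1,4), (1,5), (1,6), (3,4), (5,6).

Step 1: Build adjacency list from edges:
  1: 3, 4, 5, 6
  2: (none)
  3: 1, 4
  4: 1, 3
  5: 1, 6
  6: 1, 5

Step 2: Run BFS/DFS from vertex 1:
  Visited: {1, 3, 4, 5, 6}
  Reached 5 of 6 vertices

Step 3: Only 5 of 6 vertices reached. Graph is disconnected.
Connected components: {1, 3, 4, 5, 6}, {2}
Number of connected components: 2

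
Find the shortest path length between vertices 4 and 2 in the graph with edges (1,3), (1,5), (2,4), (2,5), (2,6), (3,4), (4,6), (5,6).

Step 1: Build adjacency list:
  1: 3, 5
  2: 4, 5, 6
  3: 1, 4
  4: 2, 3, 6
  5: 1, 2, 6
  6: 2, 4, 5

Step 2: BFS from vertex 4 to find shortest path to 2:
  vertex 2 reached at distance 1

Step 3: Shortest path: 4 -> 2
Path length: 1 edge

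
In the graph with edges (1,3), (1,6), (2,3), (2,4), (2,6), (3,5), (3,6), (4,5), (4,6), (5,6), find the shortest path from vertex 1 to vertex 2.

Step 1: Build adjacency list:
  1: 3, 6
  2: 3, 4, 6
  3: 1, 2, 5, 6
  4: 2, 5, 6
  5: 3, 4, 6
  6: 1, 2, 3, 4, 5

Step 2: BFS from vertex 1 to find shortest path to 2:
  vertex 3 reached at distance 1
  vertex 6 reached at distance 1
  vertex 2 reached at distance 2

Step 3: Shortest path: 1 -> 6 -> 2
Path length: 2 edges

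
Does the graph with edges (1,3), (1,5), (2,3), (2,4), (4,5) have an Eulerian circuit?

Step 1: Find the degree of each vertex:
  deg(1) = 2
  deg(2) = 2
  deg(3) = 2
  deg(4) = 2
  deg(5) = 2

Step 2: Count vertices with odd degree:
  All vertices have even degree (0 odd-degree vertices)

Step 3: Apply Euler's theorem:
  - Eulerian circuit exists iff graph is connected and all vertices have even degree
  - Eulerian path exists iff graph is connected and has 0 or 2 odd-degree vertices

Graph is connected with 0 odd-degree vertices.
Both Eulerian circuit and Eulerian path exist.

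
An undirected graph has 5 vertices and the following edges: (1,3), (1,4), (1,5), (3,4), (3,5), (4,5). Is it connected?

Step 1: Build adjacency list from edges:
  1: 3, 4, 5
  2: (none)
  3: 1, 4, 5
  4: 1, 3, 5
  5: 1, 3, 4

Step 2: Run BFS/DFS from vertex 1:
  Visited: {1, 3, 4, 5}
  Reached 4 of 5 vertices

Step 3: Only 4 of 5 vertices reached. Graph is disconnected.
Connected components: {1, 3, 4, 5}, {2}
Answer: No, the graph is not connected (2 components).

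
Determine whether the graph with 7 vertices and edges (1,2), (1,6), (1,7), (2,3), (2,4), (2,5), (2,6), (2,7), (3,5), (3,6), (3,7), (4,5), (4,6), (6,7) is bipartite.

Step 1: Attempt 2-coloring using BFS:
  Start at vertex 1, assign color 0
  Color vertex 2 with color 1 (neighbor of 1)
  Color vertex 6 with color 1 (neighbor of 1)
  Color vertex 7 with color 1 (neighbor of 1)
  Color vertex 3 with color 0 (neighbor of 2)
  Color vertex 4 with color 0 (neighbor of 2)
  Color vertex 5 with color 0 (neighbor of 2)

Step 2: Conflict found! Vertices 2 and 6 are adjacent but have the same color.
This means the graph contains an odd cycle.

The graph is NOT bipartite.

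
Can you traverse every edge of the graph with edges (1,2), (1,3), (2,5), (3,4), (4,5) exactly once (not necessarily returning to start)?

Step 1: Find the degree of each vertex:
  deg(1) = 2
  deg(2) = 2
  deg(3) = 2
  deg(4) = 2
  deg(5) = 2

Step 2: Count vertices with odd degree:
  All vertices have even degree (0 odd-degree vertices)

Step 3: Apply Euler's theorem:
  - Eulerian circuit exists iff graph is connected and all vertices have even degree
  - Eulerian path exists iff graph is connected and has 0 or 2 odd-degree vertices

Graph is connected with 0 odd-degree vertices.
Both Eulerian circuit and Eulerian path exist.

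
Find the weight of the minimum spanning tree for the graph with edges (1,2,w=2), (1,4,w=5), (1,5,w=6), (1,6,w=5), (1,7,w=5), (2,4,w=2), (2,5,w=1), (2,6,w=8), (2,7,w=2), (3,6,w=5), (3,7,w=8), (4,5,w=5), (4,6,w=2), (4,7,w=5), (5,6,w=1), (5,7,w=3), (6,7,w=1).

Apply Kruskal's algorithm (sort edges by weight, add if no cycle):

Sorted edges by weight:
  (2,5) w=1
  (5,6) w=1
  (6,7) w=1
  (1,2) w=2
  (2,7) w=2
  (2,4) w=2
  (4,6) w=2
  (5,7) w=3
  (1,4) w=5
  (1,6) w=5
  (1,7) w=5
  (3,6) w=5
  (4,5) w=5
  (4,7) w=5
  (1,5) w=6
  (2,6) w=8
  (3,7) w=8

Add edge (2,5) w=1 -- no cycle. Running total: 1
Add edge (5,6) w=1 -- no cycle. Running total: 2
Add edge (6,7) w=1 -- no cycle. Running total: 3
Add edge (1,2) w=2 -- no cycle. Running total: 5
Skip edge (2,7) w=2 -- would create cycle
Add edge (2,4) w=2 -- no cycle. Running total: 7
Skip edge (4,6) w=2 -- would create cycle
Skip edge (5,7) w=3 -- would create cycle
Skip edge (1,4) w=5 -- would create cycle
Skip edge (1,6) w=5 -- would create cycle
Skip edge (1,7) w=5 -- would create cycle
Add edge (3,6) w=5 -- no cycle. Running total: 12

MST edges: (2,5,w=1), (5,6,w=1), (6,7,w=1), (1,2,w=2), (2,4,w=2), (3,6,w=5)
Total MST weight: 1 + 1 + 1 + 2 + 2 + 5 = 12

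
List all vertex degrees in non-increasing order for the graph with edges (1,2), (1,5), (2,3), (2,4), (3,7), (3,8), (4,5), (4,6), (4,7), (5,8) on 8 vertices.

Step 1: Count edges incident to each vertex:
  deg(1) = 2 (neighbors: 2, 5)
  deg(2) = 3 (neighbors: 1, 3, 4)
  deg(3) = 3 (neighbors: 2, 7, 8)
  deg(4) = 4 (neighbors: 2, 5, 6, 7)
  deg(5) = 3 (neighbors: 1, 4, 8)
  deg(6) = 1 (neighbors: 4)
  deg(7) = 2 (neighbors: 3, 4)
  deg(8) = 2 (neighbors: 3, 5)

Step 2: Sort degrees in non-increasing order:
  Degrees: [2, 3, 3, 4, 3, 1, 2, 2] -> sorted: [4, 3, 3, 3, 2, 2, 2, 1]

Degree sequence: [4, 3, 3, 3, 2, 2, 2, 1]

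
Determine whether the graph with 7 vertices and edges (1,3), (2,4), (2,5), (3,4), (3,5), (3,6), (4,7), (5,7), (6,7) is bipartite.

Step 1: Attempt 2-coloring using BFS:
  Start at vertex 1, assign color 0
  Color vertex 3 with color 1 (neighbor of 1)
  Color vertex 4 with color 0 (neighbor of 3)
  Color vertex 5 with color 0 (neighbor of 3)
  Color vertex 6 with color 0 (neighbor of 3)
  Color vertex 2 with color 1 (neighbor of 4)
  Color vertex 7 with color 1 (neighbor of 4)

Step 2: 2-coloring succeeded. No conflicts found.
  Set A (color 0): {1, 4, 5, 6}
  Set B (color 1): {2, 3, 7}

The graph is bipartite with partition {1, 4, 5, 6}, {2, 3, 7}.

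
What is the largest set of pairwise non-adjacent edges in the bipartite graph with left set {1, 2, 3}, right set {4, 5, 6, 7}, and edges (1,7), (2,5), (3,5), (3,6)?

Step 1: List the neighbors of each left vertex:
  1: 7
  2: 5
  3: 5, 6

Step 2: Greedily match left vertices, then look for augmenting paths:
  Match 1 -- 7
  Match 2 -- 5
  Match 3 -- 6
  No augmenting path remains.

Step 3: Verify this is maximum:
  Matching size 3 = min(|L|, |R|) = min(3, 4), which is an upper bound, so this matching is maximum.

Maximum matching: {(1,7), (2,5), (3,6)}
Size: 3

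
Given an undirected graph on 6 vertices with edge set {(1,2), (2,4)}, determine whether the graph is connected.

Step 1: Build adjacency list from edges:
  1: 2
  2: 1, 4
  3: (none)
  4: 2
  5: (none)
  6: (none)

Step 2: Run BFS/DFS from vertex 1:
  Visited: {1, 2, 4}
  Reached 3 of 6 vertices

Step 3: Only 3 of 6 vertices reached. Graph is disconnected.
Connected components: {1, 2, 4}, {3}, {5}, {6}
Answer: No, the graph is not connected (4 components).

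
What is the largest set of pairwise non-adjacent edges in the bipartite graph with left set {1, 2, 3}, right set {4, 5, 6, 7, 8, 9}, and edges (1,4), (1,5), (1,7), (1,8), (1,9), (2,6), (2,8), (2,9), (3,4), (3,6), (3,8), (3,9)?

Step 1: List the neighbors of each left vertex:
  1: 4, 5, 7, 8, 9
  2: 6, 8, 9
  3: 4, 6, 8, 9

Step 2: Greedily match left vertices, then look for augmenting paths:
  Match 1 -- 4
  Match 2 -- 6
  Match 3 -- 8
  No augmenting path remains.

Step 3: Verify this is maximum:
  Matching size 3 = min(|L|, |R|) = min(3, 6), which is an upper bound, so this matching is maximum.

Maximum matching: {(1,4), (2,6), (3,8)}
Size: 3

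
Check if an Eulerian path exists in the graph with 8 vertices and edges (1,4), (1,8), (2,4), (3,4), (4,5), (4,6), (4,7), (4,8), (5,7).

Step 1: Find the degree of each vertex:
  deg(1) = 2
  deg(2) = 1
  deg(3) = 1
  deg(4) = 7
  deg(5) = 2
  deg(6) = 1
  deg(7) = 2
  deg(8) = 2

Step 2: Count vertices with odd degree:
  Odd-degree vertices: 2, 3, 4, 6 (4 total)

Step 3: Apply Euler's theorem:
  - Eulerian circuit exists iff graph is connected and all vertices have even degree
  - Eulerian path exists iff graph is connected and has 0 or 2 odd-degree vertices

Graph has 4 odd-degree vertices (need 0 or 2).
Neither Eulerian path nor Eulerian circuit exists.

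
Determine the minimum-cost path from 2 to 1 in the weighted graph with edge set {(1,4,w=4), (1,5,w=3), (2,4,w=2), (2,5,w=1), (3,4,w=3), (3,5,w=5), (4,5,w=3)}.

Step 1: Build adjacency list with weights:
  1: 4(w=4), 5(w=3)
  2: 4(w=2), 5(w=1)
  3: 4(w=3), 5(w=5)
  4: 1(w=4), 2(w=2), 3(w=3), 5(w=3)
  5: 1(w=3), 2(w=1), 3(w=5), 4(w=3)

Step 2: Apply Dijkstra's algorithm from vertex 2:
  Visit vertex 2 (distance=0)
    Update dist[4] = 2
    Update dist[5] = 1
  Visit vertex 5 (distance=1)
    Update dist[1] = 4
    Update dist[3] = 6
  Visit vertex 4 (distance=2)
    Update dist[3] = 5
  Visit vertex 1 (distance=4)

Step 3: Shortest path: 2 -> 5 -> 1
Total weight: 1 + 3 = 4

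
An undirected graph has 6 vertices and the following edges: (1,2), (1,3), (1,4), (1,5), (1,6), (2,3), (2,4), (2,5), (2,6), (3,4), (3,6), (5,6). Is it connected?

Step 1: Build adjacency list from edges:
  1: 2, 3, 4, 5, 6
  2: 1, 3, 4, 5, 6
  3: 1, 2, 4, 6
  4: 1, 2, 3
  5: 1, 2, 6
  6: 1, 2, 3, 5

Step 2: Run BFS/DFS from vertex 1:
  Visited: {1, 2, 3, 4, 5, 6}
  Reached 6 of 6 vertices

Step 3: All 6 vertices reached from vertex 1, so the graph is connected.
Answer: Yes, the graph is connected.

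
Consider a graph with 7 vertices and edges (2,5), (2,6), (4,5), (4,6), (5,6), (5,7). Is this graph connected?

Step 1: Build adjacency list from edges:
  1: (none)
  2: 5, 6
  3: (none)
  4: 5, 6
  5: 2, 4, 6, 7
  6: 2, 4, 5
  7: 5

Step 2: Run BFS/DFS from vertex 1:
  Visited: {1}
  Reached 1 of 7 vertices

Step 3: Only 1 of 7 vertices reached. Graph is disconnected.
Connected components: {1}, {2, 4, 5, 6, 7}, {3}
Answer: No, the graph is not connected (3 components).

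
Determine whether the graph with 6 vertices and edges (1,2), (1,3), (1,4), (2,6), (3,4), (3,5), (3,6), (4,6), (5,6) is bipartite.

Step 1: Attempt 2-coloring using BFS:
  Start at vertex 1, assign color 0
  Color vertex 2 with color 1 (neighbor of 1)
  Color vertex 3 with color 1 (neighbor of 1)
  Color vertex 4 with color 1 (neighbor of 1)
  Color vertex 6 with color 0 (neighbor of 2)

Step 2: Conflict found! Vertices 3 and 4 are adjacent but have the same color.
This means the graph contains an odd cycle.

The graph is NOT bipartite.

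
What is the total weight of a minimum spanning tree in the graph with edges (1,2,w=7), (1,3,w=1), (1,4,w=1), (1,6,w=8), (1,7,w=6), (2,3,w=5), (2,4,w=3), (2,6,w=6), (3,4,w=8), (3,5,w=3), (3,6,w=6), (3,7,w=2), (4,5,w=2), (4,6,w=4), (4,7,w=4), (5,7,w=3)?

Apply Kruskal's algorithm (sort edges by weight, add if no cycle):

Sorted edges by weight:
  (1,4) w=1
  (1,3) w=1
  (3,7) w=2
  (4,5) w=2
  (2,4) w=3
  (3,5) w=3
  (5,7) w=3
  (4,7) w=4
  (4,6) w=4
  (2,3) w=5
  (1,7) w=6
  (2,6) w=6
  (3,6) w=6
  (1,2) w=7
  (1,6) w=8
  (3,4) w=8

Add edge (1,4) w=1 -- no cycle. Running total: 1
Add edge (1,3) w=1 -- no cycle. Running total: 2
Add edge (3,7) w=2 -- no cycle. Running total: 4
Add edge (4,5) w=2 -- no cycle. Running total: 6
Add edge (2,4) w=3 -- no cycle. Running total: 9
Skip edge (3,5) w=3 -- would create cycle
Skip edge (5,7) w=3 -- would create cycle
Skip edge (4,7) w=4 -- would create cycle
Add edge (4,6) w=4 -- no cycle. Running total: 13

MST edges: (1,4,w=1), (1,3,w=1), (3,7,w=2), (4,5,w=2), (2,4,w=3), (4,6,w=4)
Total MST weight: 1 + 1 + 2 + 2 + 3 + 4 = 13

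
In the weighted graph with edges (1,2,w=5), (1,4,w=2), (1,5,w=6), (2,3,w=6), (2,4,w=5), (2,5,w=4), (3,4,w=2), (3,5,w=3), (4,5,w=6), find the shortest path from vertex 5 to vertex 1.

Step 1: Build adjacency list with weights:
  1: 2(w=5), 4(w=2), 5(w=6)
  2: 1(w=5), 3(w=6), 4(w=5), 5(w=4)
  3: 2(w=6), 4(w=2), 5(w=3)
  4: 1(w=2), 2(w=5), 3(w=2), 5(w=6)
  5: 1(w=6), 2(w=4), 3(w=3), 4(w=6)

Step 2: Apply Dijkstra's algorithm from vertex 5:
  Visit vertex 5 (distance=0)
    Update dist[1] = 6
    Update dist[2] = 4
    Update dist[3] = 3
    Update dist[4] = 6
  Visit vertex 3 (distance=3)
    Update dist[4] = 5
  Visit vertex 2 (distance=4)
  Visit vertex 4 (distance=5)
  Visit vertex 1 (distance=6)

Step 3: Shortest path: 5 -> 1
Total weight: 6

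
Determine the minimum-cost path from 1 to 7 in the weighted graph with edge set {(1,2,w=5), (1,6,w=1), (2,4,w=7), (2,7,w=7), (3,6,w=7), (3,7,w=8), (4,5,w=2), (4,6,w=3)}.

Step 1: Build adjacency list with weights:
  1: 2(w=5), 6(w=1)
  2: 1(w=5), 4(w=7), 7(w=7)
  3: 6(w=7), 7(w=8)
  4: 2(w=7), 5(w=2), 6(w=3)
  5: 4(w=2)
  6: 1(w=1), 3(w=7), 4(w=3)
  7: 2(w=7), 3(w=8)

Step 2: Apply Dijkstra's algorithm from vertex 1:
  Visit vertex 1 (distance=0)
    Update dist[2] = 5
    Update dist[6] = 1
  Visit vertex 6 (distance=1)
    Update dist[3] = 8
    Update dist[4] = 4
  Visit vertex 4 (distance=4)
    Update dist[5] = 6
  Visit vertex 2 (distance=5)
    Update dist[7] = 12
  Visit vertex 5 (distance=6)
  Visit vertex 3 (distance=8)
  Visit vertex 7 (distance=12)

Step 3: Shortest path: 1 -> 2 -> 7
Total weight: 5 + 7 = 12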